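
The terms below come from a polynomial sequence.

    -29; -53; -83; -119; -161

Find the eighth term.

-323

Δ: -24  -30  -36  -42
Δ²: -6  -6  -6
The second differences are constant (-6).
-42 − 6 = -48;  -161 − 48 = -209
-48 − 6 = -54;  -209 − 54 = -263
-54 − 6 = -60;  -263 − 60 = -323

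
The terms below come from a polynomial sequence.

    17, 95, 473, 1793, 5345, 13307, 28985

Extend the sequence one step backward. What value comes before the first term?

Δ: 78  378  1320  3552  7962  15678
Δ²: 300  942  2232  4410  7716
Δ³: 642  1290  2178  3306
Δ⁴: 648  888  1128
Δ⁵: 240  240
The fifth differences are constant at 240.
Work back: 648 − 240 = 408;  642 − 408 = 234;  300 − 234 = 66;  78 − 66 = 12;  17 − 12 = 5

5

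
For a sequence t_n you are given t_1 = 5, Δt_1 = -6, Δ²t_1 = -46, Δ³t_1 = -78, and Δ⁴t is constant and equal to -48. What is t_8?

Build the table forward from the leading diagonal:
Δ⁴: -48  -48  -48  -48  -48  -48  -48  -48
Δ³: -78  -126  -174  -222  -270  -318  -366  -414
Δ²: -46  -124  -250  -424  -646  -916  -1234  -1600
Δ: -6  -52  -176  -426  -850  -1496  -2412  -3646
t: 5  -1  -53  -229  -655  -1505  -3001  -5413

-5413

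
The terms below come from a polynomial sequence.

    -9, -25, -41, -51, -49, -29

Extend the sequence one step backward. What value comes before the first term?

1

Δ: -16  -16  -10  2  20
Δ²: 0  6  12  18
Δ³: 6  6  6
The third differences are constant at 6.
Work back: 0 − 6 = -6;  -16 + 6 = -10;  -9 + 10 = 1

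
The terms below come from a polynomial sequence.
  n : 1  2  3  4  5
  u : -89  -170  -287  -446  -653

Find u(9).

-2081

Δ: -81, -117, -159, -207
Δ²: -36, -42, -48
Δ³: -6, -6
The third differences are constant (-6).
-48 − 6 = -54;  -207 − 54 = -261;  -653 − 261 = -914
-54 − 6 = -60;  -261 − 60 = -321;  -914 − 321 = -1235
-60 − 6 = -66;  -321 − 66 = -387;  -1235 − 387 = -1622
-66 − 6 = -72;  -387 − 72 = -459;  -1622 − 459 = -2081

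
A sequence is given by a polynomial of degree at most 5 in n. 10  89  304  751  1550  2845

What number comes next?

Δ: 79 , 215 , 447 , 799 , 1295
Δ²: 136 , 232 , 352 , 496
Δ³: 96 , 120 , 144
Δ⁴: 24 , 24
The fourth differences are constant (24).
144 + 24 = 168;  496 + 168 = 664;  1295 + 664 = 1959;  2845 + 1959 = 4804

4804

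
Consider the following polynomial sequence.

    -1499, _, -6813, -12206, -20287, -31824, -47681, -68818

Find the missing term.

-3436

Using the last 6 terms:
D1: -5393, -8081, -11537, -15857, -21137
D2: -2688, -3456, -4320, -5280
D3: -768, -864, -960
D4: -96, -96
Constant fourth difference = -96.
Extend backward: -768 + 96 = -672;  -2688 + 672 = -2016;  -5393 + 2016 = -3377;  -6813 + 3377 = -3436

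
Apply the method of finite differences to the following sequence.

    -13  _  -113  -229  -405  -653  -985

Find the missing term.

Using the last 5 terms:
First differences: -116  -176  -248  -332
Second differences: -60  -72  -84
Third differences: -12  -12
Constant third difference = -12.
Extend backward: -60 + 12 = -48;  -116 + 48 = -68;  -113 + 68 = -45

-45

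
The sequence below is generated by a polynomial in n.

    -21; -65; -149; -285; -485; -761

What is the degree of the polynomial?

3

D1: -44, -84, -136, -200, -276
D2: -40, -52, -64, -76
D3: -12, -12, -12
The third differences are constant, so the polynomial has degree 3.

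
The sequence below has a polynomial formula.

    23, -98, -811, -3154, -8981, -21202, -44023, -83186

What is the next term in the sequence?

-146209

First differences: -121, -713, -2343, -5827, -12221, -22821, -39163
Second differences: -592, -1630, -3484, -6394, -10600, -16342
Third differences: -1038, -1854, -2910, -4206, -5742
Fourth differences: -816, -1056, -1296, -1536
Fifth differences: -240, -240, -240
Fifth differences constant at -240.
-1536 − 240 = -1776;  -5742 − 1776 = -7518;  -16342 − 7518 = -23860;  -39163 − 23860 = -63023;  -83186 − 63023 = -146209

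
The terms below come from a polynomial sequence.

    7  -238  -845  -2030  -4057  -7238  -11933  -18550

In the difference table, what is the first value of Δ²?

-362

D1: -245, -607, -1185, -2027, -3181, -4695, -6617
D2: -362, -578, -842, -1154, -1514, -1922
D3: -216, -264, -312, -360, -408
D4: -48, -48, -48, -48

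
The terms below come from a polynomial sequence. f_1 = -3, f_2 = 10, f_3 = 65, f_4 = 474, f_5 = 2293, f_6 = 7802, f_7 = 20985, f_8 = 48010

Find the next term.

97709

13, 55, 409, 1819, 5509, 13183, 27025
42, 354, 1410, 3690, 7674, 13842
312, 1056, 2280, 3984, 6168
744, 1224, 1704, 2184
480, 480, 480
Constant fifth difference = 480, so extend:
2184 + 480 = 2664;  6168 + 2664 = 8832;  13842 + 8832 = 22674;  27025 + 22674 = 49699;  48010 + 49699 = 97709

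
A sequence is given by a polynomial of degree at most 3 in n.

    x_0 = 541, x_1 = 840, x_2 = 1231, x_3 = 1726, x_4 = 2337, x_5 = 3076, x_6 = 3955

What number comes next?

4986

299, 391, 495, 611, 739, 879
92, 104, 116, 128, 140
12, 12, 12, 12
Constant third difference = 12, so extend:
140 + 12 = 152;  879 + 152 = 1031;  3955 + 1031 = 4986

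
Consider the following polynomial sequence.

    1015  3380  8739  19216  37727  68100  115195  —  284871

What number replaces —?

Using the first 7 terms:
First differences: 2365, 5359, 10477, 18511, 30373, 47095
Second differences: 2994, 5118, 8034, 11862, 16722
Third differences: 2124, 2916, 3828, 4860
Fourth differences: 792, 912, 1032
Fifth differences: 120, 120
Constant fifth difference = 120.
Extend forward: 1032 + 120 = 1152;  4860 + 1152 = 6012;  16722 + 6012 = 22734;  47095 + 22734 = 69829;  115195 + 69829 = 185024

185024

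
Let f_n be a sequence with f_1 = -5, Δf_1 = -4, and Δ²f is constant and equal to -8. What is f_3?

-21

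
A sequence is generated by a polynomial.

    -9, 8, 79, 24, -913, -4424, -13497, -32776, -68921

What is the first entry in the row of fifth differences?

-360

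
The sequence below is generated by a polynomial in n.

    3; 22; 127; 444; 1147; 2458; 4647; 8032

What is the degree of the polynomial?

19, 105, 317, 703, 1311, 2189, 3385
86, 212, 386, 608, 878, 1196
126, 174, 222, 270, 318
48, 48, 48, 48
The fourth differences are constant, so the polynomial has degree 4.

4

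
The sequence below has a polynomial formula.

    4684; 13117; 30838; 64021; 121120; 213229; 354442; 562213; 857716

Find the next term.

First differences: 8433, 17721, 33183, 57099, 92109, 141213, 207771, 295503
Second differences: 9288, 15462, 23916, 35010, 49104, 66558, 87732
Third differences: 6174, 8454, 11094, 14094, 17454, 21174
Fourth differences: 2280, 2640, 3000, 3360, 3720
Fifth differences: 360, 360, 360, 360
Constant fifth difference = 360, so extend:
3720 + 360 = 4080;  21174 + 4080 = 25254;  87732 + 25254 = 112986;  295503 + 112986 = 408489;  857716 + 408489 = 1266205

1266205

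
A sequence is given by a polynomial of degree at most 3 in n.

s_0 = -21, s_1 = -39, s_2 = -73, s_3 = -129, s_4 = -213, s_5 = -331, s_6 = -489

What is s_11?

D1: -18, -34, -56, -84, -118, -158
D2: -16, -22, -28, -34, -40
D3: -6, -6, -6, -6
Constant third difference = -6, so extend:
-40 − 6 = -46;  -158 − 46 = -204;  -489 − 204 = -693
-46 − 6 = -52;  -204 − 52 = -256;  -693 − 256 = -949
-52 − 6 = -58;  -256 − 58 = -314;  -949 − 314 = -1263
-58 − 6 = -64;  -314 − 64 = -378;  -1263 − 378 = -1641
-64 − 6 = -70;  -378 − 70 = -448;  -1641 − 448 = -2089

-2089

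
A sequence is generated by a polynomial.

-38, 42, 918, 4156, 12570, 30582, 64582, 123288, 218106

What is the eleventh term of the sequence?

577302

80  876  3238  8414  18012  34000  58706  94818
796  2362  5176  9598  15988  24706  36112
1566  2814  4422  6390  8718  11406
1248  1608  1968  2328  2688
360  360  360  360
Constant fifth difference = 360, so extend:
2688 + 360 = 3048;  11406 + 3048 = 14454;  36112 + 14454 = 50566;  94818 + 50566 = 145384;  218106 + 145384 = 363490
3048 + 360 = 3408;  14454 + 3408 = 17862;  50566 + 17862 = 68428;  145384 + 68428 = 213812;  363490 + 213812 = 577302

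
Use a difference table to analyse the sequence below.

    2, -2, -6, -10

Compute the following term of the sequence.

D1: -4, -4, -4
First differences constant at -4.
-10 − 4 = -14

-14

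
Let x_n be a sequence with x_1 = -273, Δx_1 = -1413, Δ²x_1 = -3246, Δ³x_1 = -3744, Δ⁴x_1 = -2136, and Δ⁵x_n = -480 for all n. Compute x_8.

-294210

Build the table forward from the leading diagonal:
Δ⁵: -480, -480, -480, -480, -480, -480, -480, -480
Δ⁴: -2136, -2616, -3096, -3576, -4056, -4536, -5016, -5496
Δ³: -3744, -5880, -8496, -11592, -15168, -19224, -23760, -28776
Δ²: -3246, -6990, -12870, -21366, -32958, -48126, -67350, -91110
Δ: -1413, -4659, -11649, -24519, -45885, -78843, -126969, -194319
x: -273, -1686, -6345, -17994, -42513, -88398, -167241, -294210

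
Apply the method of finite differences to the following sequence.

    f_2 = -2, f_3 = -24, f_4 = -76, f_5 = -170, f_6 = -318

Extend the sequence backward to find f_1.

2

D1: -22  -52  -94  -148
D2: -30  -42  -54
D3: -12  -12
The third differences are constant at -12.
Work back: -30 + 12 = -18;  -22 + 18 = -4;  -2 + 4 = 2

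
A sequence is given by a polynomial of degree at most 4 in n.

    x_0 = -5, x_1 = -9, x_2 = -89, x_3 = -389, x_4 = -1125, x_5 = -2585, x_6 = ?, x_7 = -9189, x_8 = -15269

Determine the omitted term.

-5129

Using the first 6 terms:
First differences: -4, -80, -300, -736, -1460
Second differences: -76, -220, -436, -724
Third differences: -144, -216, -288
Fourth differences: -72, -72
Constant fourth difference = -72.
Extend forward: -288 − 72 = -360;  -724 − 360 = -1084;  -1460 − 1084 = -2544;  -2585 − 2544 = -5129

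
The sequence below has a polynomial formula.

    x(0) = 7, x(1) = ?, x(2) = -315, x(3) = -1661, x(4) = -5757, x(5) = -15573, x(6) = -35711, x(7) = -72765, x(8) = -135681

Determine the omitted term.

-21

Using the last 7 terms:
First differences: -1346  -4096  -9816  -20138  -37054  -62916
Second differences: -2750  -5720  -10322  -16916  -25862
Third differences: -2970  -4602  -6594  -8946
Fourth differences: -1632  -1992  -2352
Fifth differences: -360  -360
Constant fifth difference = -360.
Extend backward: -1632 + 360 = -1272;  -2970 + 1272 = -1698;  -2750 + 1698 = -1052;  -1346 + 1052 = -294;  -315 + 294 = -21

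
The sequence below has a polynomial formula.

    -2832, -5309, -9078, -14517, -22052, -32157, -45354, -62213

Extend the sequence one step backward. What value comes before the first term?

-1317

D1: -2477  -3769  -5439  -7535  -10105  -13197  -16859
D2: -1292  -1670  -2096  -2570  -3092  -3662
D3: -378  -426  -474  -522  -570
D4: -48  -48  -48  -48
The fourth differences are constant at -48.
Work back: -378 + 48 = -330;  -1292 + 330 = -962;  -2477 + 962 = -1515;  -2832 + 1515 = -1317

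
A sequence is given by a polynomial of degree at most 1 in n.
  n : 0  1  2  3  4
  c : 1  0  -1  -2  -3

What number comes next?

-1, -1, -1, -1
Constant first difference = -1, so extend:
-3 − 1 = -4

-4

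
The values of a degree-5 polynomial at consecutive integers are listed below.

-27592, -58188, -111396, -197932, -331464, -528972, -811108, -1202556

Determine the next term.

-1732392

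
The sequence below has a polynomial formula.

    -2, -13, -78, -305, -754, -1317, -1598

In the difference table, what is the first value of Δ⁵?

D1: -11, -65, -227, -449, -563, -281
D2: -54, -162, -222, -114, 282
D3: -108, -60, 108, 396
D4: 48, 168, 288
D5: 120, 120

120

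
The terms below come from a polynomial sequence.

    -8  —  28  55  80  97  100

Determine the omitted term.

Using the last 5 terms:
27  25  17  3
-2  -8  -14
-6  -6
Constant third difference = -6.
Extend backward: -2 + 6 = 4;  27 − 4 = 23;  28 − 23 = 5

5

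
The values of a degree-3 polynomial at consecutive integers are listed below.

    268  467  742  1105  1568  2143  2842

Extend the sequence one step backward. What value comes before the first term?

133

D1: 199, 275, 363, 463, 575, 699
D2: 76, 88, 100, 112, 124
D3: 12, 12, 12, 12
The third differences are constant at 12.
Work back: 76 − 12 = 64;  199 − 64 = 135;  268 − 135 = 133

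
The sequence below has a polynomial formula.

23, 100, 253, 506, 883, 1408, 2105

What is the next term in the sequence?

2998

First differences: 77 , 153 , 253 , 377 , 525 , 697
Second differences: 76 , 100 , 124 , 148 , 172
Third differences: 24 , 24 , 24 , 24
The third differences are constant (24).
172 + 24 = 196;  697 + 196 = 893;  2105 + 893 = 2998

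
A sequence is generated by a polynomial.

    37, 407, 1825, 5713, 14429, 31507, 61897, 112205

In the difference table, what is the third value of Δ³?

3534

Δ: 370, 1418, 3888, 8716, 17078, 30390, 50308
Δ²: 1048, 2470, 4828, 8362, 13312, 19918
Δ³: 1422, 2358, 3534, 4950, 6606
Δ⁴: 936, 1176, 1416, 1656
Δ⁵: 240, 240, 240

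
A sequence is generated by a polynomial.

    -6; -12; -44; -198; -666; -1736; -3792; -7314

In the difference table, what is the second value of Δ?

Δ: -6, -32, -154, -468, -1070, -2056, -3522
Δ²: -26, -122, -314, -602, -986, -1466
Δ³: -96, -192, -288, -384, -480
Δ⁴: -96, -96, -96, -96

-32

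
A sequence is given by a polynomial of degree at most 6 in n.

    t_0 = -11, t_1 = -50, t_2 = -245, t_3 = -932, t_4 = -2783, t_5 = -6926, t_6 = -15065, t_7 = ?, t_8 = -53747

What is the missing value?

Using the first 7 terms:
D1: -39  -195  -687  -1851  -4143  -8139
D2: -156  -492  -1164  -2292  -3996
D3: -336  -672  -1128  -1704
D4: -336  -456  -576
D5: -120  -120
Constant fifth difference = -120.
Extend forward: -576 − 120 = -696;  -1704 − 696 = -2400;  -3996 − 2400 = -6396;  -8139 − 6396 = -14535;  -15065 − 14535 = -29600

-29600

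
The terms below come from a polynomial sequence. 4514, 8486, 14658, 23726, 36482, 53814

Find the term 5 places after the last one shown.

246914

D1: 3972, 6172, 9068, 12756, 17332
D2: 2200, 2896, 3688, 4576
D3: 696, 792, 888
D4: 96, 96
Constant fourth difference = 96, so extend:
888 + 96 = 984;  4576 + 984 = 5560;  17332 + 5560 = 22892;  53814 + 22892 = 76706
984 + 96 = 1080;  5560 + 1080 = 6640;  22892 + 6640 = 29532;  76706 + 29532 = 106238
1080 + 96 = 1176;  6640 + 1176 = 7816;  29532 + 7816 = 37348;  106238 + 37348 = 143586
1176 + 96 = 1272;  7816 + 1272 = 9088;  37348 + 9088 = 46436;  143586 + 46436 = 190022
1272 + 96 = 1368;  9088 + 1368 = 10456;  46436 + 10456 = 56892;  190022 + 56892 = 246914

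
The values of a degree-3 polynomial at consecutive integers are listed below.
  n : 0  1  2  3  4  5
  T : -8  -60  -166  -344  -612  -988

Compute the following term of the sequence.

-1490

Δ: -52, -106, -178, -268, -376
Δ²: -54, -72, -90, -108
Δ³: -18, -18, -18
Constant third difference = -18, so extend:
-108 − 18 = -126;  -376 − 126 = -502;  -988 − 502 = -1490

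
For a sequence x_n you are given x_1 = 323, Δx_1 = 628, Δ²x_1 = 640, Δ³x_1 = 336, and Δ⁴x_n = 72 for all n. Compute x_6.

13583

Build the table forward from the leading diagonal:
Δ⁴: 72  72  72  72  72  72
Δ³: 336  408  480  552  624  696
Δ²: 640  976  1384  1864  2416  3040
Δ: 628  1268  2244  3628  5492  7908
x: 323  951  2219  4463  8091  13583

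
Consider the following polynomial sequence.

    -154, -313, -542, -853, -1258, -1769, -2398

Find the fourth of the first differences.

-405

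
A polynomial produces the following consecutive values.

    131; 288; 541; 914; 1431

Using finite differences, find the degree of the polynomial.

3

Δ: 157, 253, 373, 517
Δ²: 96, 120, 144
Δ³: 24, 24
The third differences are constant, so the polynomial has degree 3.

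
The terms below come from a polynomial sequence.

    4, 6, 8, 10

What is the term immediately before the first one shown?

First differences: 2, 2, 2
The first differences are constant at 2.
Work back: 4 − 2 = 2

2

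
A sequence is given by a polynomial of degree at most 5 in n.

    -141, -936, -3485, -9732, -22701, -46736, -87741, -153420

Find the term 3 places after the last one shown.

-607581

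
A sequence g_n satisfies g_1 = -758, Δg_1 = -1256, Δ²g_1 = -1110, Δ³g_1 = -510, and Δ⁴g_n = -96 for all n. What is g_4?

-8366

Build the table forward from the leading diagonal:
D4: -96, -96, -96, -96
D3: -510, -606, -702, -798
D2: -1110, -1620, -2226, -2928
D1: -1256, -2366, -3986, -6212
g: -758, -2014, -4380, -8366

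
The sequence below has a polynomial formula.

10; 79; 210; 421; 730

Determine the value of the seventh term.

1714

69, 131, 211, 309
62, 80, 98
18, 18
Constant third difference = 18, so extend:
98 + 18 = 116;  309 + 116 = 425;  730 + 425 = 1155
116 + 18 = 134;  425 + 134 = 559;  1155 + 559 = 1714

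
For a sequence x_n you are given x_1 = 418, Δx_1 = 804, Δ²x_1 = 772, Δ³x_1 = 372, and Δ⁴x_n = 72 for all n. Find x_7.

25342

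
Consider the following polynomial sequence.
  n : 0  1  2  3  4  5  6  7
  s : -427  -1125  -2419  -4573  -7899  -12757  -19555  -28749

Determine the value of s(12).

-129979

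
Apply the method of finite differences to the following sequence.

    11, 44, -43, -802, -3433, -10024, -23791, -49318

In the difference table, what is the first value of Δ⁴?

D1: 33, -87, -759, -2631, -6591, -13767, -25527
D2: -120, -672, -1872, -3960, -7176, -11760
D3: -552, -1200, -2088, -3216, -4584
D4: -648, -888, -1128, -1368
D5: -240, -240, -240

-648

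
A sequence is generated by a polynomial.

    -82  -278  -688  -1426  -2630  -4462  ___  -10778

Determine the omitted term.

Using the first 6 terms:
-196, -410, -738, -1204, -1832
-214, -328, -466, -628
-114, -138, -162
-24, -24
Constant fourth difference = -24.
Extend forward: -162 − 24 = -186;  -628 − 186 = -814;  -1832 − 814 = -2646;  -4462 − 2646 = -7108

-7108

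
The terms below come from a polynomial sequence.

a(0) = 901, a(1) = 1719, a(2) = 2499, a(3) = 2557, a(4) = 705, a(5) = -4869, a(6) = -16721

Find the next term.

Δ: 818, 780, 58, -1852, -5574, -11852
Δ²: -38, -722, -1910, -3722, -6278
Δ³: -684, -1188, -1812, -2556
Δ⁴: -504, -624, -744
Δ⁵: -120, -120
The fifth differences are constant (-120).
-744 − 120 = -864;  -2556 − 864 = -3420;  -6278 − 3420 = -9698;  -11852 − 9698 = -21550;  -16721 − 21550 = -38271

-38271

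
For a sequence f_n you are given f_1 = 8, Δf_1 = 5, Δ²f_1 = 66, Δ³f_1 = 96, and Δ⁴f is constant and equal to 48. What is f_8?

Build the table forward from the leading diagonal:
Fourth differences: 48, 48, 48, 48, 48, 48, 48, 48
Third differences: 96, 144, 192, 240, 288, 336, 384, 432
Second differences: 66, 162, 306, 498, 738, 1026, 1362, 1746
First differences: 5, 71, 233, 539, 1037, 1775, 2801, 4163
f: 8, 13, 84, 317, 856, 1893, 3668, 6469

6469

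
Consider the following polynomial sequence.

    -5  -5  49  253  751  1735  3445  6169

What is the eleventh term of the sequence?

24025

Δ: 0, 54, 204, 498, 984, 1710, 2724
Δ²: 54, 150, 294, 486, 726, 1014
Δ³: 96, 144, 192, 240, 288
Δ⁴: 48, 48, 48, 48
Constant fourth difference = 48, so extend:
288 + 48 = 336;  1014 + 336 = 1350;  2724 + 1350 = 4074;  6169 + 4074 = 10243
336 + 48 = 384;  1350 + 384 = 1734;  4074 + 1734 = 5808;  10243 + 5808 = 16051
384 + 48 = 432;  1734 + 432 = 2166;  5808 + 2166 = 7974;  16051 + 7974 = 24025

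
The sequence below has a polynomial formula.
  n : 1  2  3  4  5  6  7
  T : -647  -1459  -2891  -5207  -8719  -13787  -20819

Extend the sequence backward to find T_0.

-239

First differences: -812  -1432  -2316  -3512  -5068  -7032
Second differences: -620  -884  -1196  -1556  -1964
Third differences: -264  -312  -360  -408
Fourth differences: -48  -48  -48
The fourth differences are constant at -48.
Work back: -264 + 48 = -216;  -620 + 216 = -404;  -812 + 404 = -408;  -647 + 408 = -239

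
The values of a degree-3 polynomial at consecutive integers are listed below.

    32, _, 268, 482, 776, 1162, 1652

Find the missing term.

122

Using the last 5 terms:
D1: 214  294  386  490
D2: 80  92  104
D3: 12  12
Constant third difference = 12.
Extend backward: 80 − 12 = 68;  214 − 68 = 146;  268 − 146 = 122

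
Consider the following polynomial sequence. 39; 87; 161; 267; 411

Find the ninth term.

First differences: 48 , 74 , 106 , 144
Second differences: 26 , 32 , 38
Third differences: 6 , 6
Constant third difference = 6, so extend:
38 + 6 = 44;  144 + 44 = 188;  411 + 188 = 599
44 + 6 = 50;  188 + 50 = 238;  599 + 238 = 837
50 + 6 = 56;  238 + 56 = 294;  837 + 294 = 1131
56 + 6 = 62;  294 + 62 = 356;  1131 + 356 = 1487

1487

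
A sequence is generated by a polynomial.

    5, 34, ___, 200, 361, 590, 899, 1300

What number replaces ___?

Using the last 5 terms:
161, 229, 309, 401
68, 80, 92
12, 12
Constant third difference = 12.
Extend backward: 68 − 12 = 56;  161 − 56 = 105;  200 − 105 = 95

95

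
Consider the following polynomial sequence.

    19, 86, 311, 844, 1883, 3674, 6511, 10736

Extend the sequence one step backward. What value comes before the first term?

First differences: 67, 225, 533, 1039, 1791, 2837, 4225
Second differences: 158, 308, 506, 752, 1046, 1388
Third differences: 150, 198, 246, 294, 342
Fourth differences: 48, 48, 48, 48
The fourth differences are constant at 48.
Work back: 150 − 48 = 102;  158 − 102 = 56;  67 − 56 = 11;  19 − 11 = 8

8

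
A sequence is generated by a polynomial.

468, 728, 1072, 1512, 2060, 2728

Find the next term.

3528

260, 344, 440, 548, 668
84, 96, 108, 120
12, 12, 12
Constant third difference = 12, so extend:
120 + 12 = 132;  668 + 132 = 800;  2728 + 800 = 3528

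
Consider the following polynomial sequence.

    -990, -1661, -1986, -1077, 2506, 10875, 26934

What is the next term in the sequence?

Δ: -671, -325, 909, 3583, 8369, 16059
Δ²: 346, 1234, 2674, 4786, 7690
Δ³: 888, 1440, 2112, 2904
Δ⁴: 552, 672, 792
Δ⁵: 120, 120
The fifth differences are constant (120).
792 + 120 = 912;  2904 + 912 = 3816;  7690 + 3816 = 11506;  16059 + 11506 = 27565;  26934 + 27565 = 54499

54499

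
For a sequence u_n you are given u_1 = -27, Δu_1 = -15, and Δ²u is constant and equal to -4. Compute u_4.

-84

Build the table forward from the leading diagonal:
Second differences: -4  -4  -4  -4
First differences: -15  -19  -23  -27
u: -27  -42  -61  -84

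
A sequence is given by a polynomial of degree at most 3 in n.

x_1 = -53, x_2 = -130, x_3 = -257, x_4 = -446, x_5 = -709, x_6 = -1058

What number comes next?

-1505

First differences: -77, -127, -189, -263, -349
Second differences: -50, -62, -74, -86
Third differences: -12, -12, -12
The third differences are constant (-12).
-86 − 12 = -98;  -349 − 98 = -447;  -1058 − 447 = -1505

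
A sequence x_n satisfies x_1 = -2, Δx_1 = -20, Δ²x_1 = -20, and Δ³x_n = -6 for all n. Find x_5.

-226

Build the table forward from the leading diagonal:
Δ³: -6  -6  -6  -6  -6
Δ²: -20  -26  -32  -38  -44
Δ: -20  -40  -66  -98  -136
x: -2  -22  -62  -128  -226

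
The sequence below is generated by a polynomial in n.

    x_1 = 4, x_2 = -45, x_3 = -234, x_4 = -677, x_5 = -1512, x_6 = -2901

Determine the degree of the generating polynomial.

4

D1: -49, -189, -443, -835, -1389
D2: -140, -254, -392, -554
D3: -114, -138, -162
D4: -24, -24
The fourth differences are constant, so the polynomial has degree 4.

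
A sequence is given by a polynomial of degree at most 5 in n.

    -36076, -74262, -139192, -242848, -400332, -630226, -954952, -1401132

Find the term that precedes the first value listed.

-15412

D1: -38186  -64930  -103656  -157484  -229894  -324726  -446180
D2: -26744  -38726  -53828  -72410  -94832  -121454
D3: -11982  -15102  -18582  -22422  -26622
D4: -3120  -3480  -3840  -4200
D5: -360  -360  -360
The fifth differences are constant at -360.
Work back: -3120 + 360 = -2760;  -11982 + 2760 = -9222;  -26744 + 9222 = -17522;  -38186 + 17522 = -20664;  -36076 + 20664 = -15412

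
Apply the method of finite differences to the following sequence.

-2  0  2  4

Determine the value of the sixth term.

First differences: 2  2  2
First differences constant at 2.
4 + 2 = 6
6 + 2 = 8

8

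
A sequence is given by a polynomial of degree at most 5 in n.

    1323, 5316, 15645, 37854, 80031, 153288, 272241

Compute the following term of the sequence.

455490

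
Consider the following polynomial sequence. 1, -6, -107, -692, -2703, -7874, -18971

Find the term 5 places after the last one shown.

First differences: -7 , -101 , -585 , -2011 , -5171 , -11097
Second differences: -94 , -484 , -1426 , -3160 , -5926
Third differences: -390 , -942 , -1734 , -2766
Fourth differences: -552 , -792 , -1032
Fifth differences: -240 , -240
The fifth differences are constant (-240).
-1032 − 240 = -1272;  -2766 − 1272 = -4038;  -5926 − 4038 = -9964;  -11097 − 9964 = -21061;  -18971 − 21061 = -40032
-1272 − 240 = -1512;  -4038 − 1512 = -5550;  -9964 − 5550 = -15514;  -21061 − 15514 = -36575;  -40032 − 36575 = -76607
-1512 − 240 = -1752;  -5550 − 1752 = -7302;  -15514 − 7302 = -22816;  -36575 − 22816 = -59391;  -76607 − 59391 = -135998
-1752 − 240 = -1992;  -7302 − 1992 = -9294;  -22816 − 9294 = -32110;  -59391 − 32110 = -91501;  -135998 − 91501 = -227499
-1992 − 240 = -2232;  -9294 − 2232 = -11526;  -32110 − 11526 = -43636;  -91501 − 43636 = -135137;  -227499 − 135137 = -362636

-362636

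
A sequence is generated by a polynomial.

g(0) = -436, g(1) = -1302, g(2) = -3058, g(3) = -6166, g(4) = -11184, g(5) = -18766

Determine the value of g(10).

D1: -866, -1756, -3108, -5018, -7582
D2: -890, -1352, -1910, -2564
D3: -462, -558, -654
D4: -96, -96
Fourth differences constant at -96.
-654 − 96 = -750;  -2564 − 750 = -3314;  -7582 − 3314 = -10896;  -18766 − 10896 = -29662
-750 − 96 = -846;  -3314 − 846 = -4160;  -10896 − 4160 = -15056;  -29662 − 15056 = -44718
-846 − 96 = -942;  -4160 − 942 = -5102;  -15056 − 5102 = -20158;  -44718 − 20158 = -64876
-942 − 96 = -1038;  -5102 − 1038 = -6140;  -20158 − 6140 = -26298;  -64876 − 26298 = -91174
-1038 − 96 = -1134;  -6140 − 1134 = -7274;  -26298 − 7274 = -33572;  -91174 − 33572 = -124746

-124746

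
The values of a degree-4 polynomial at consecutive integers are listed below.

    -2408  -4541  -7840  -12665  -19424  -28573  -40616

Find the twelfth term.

-165241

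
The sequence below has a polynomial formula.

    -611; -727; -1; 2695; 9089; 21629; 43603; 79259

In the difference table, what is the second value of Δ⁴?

720

Δ: -116, 726, 2696, 6394, 12540, 21974, 35656
Δ²: 842, 1970, 3698, 6146, 9434, 13682
Δ³: 1128, 1728, 2448, 3288, 4248
Δ⁴: 600, 720, 840, 960
Δ⁵: 120, 120, 120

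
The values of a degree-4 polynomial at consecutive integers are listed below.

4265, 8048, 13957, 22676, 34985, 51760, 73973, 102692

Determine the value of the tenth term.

D1: 3783, 5909, 8719, 12309, 16775, 22213, 28719
D2: 2126, 2810, 3590, 4466, 5438, 6506
D3: 684, 780, 876, 972, 1068
D4: 96, 96, 96, 96
Constant fourth difference = 96, so extend:
1068 + 96 = 1164;  6506 + 1164 = 7670;  28719 + 7670 = 36389;  102692 + 36389 = 139081
1164 + 96 = 1260;  7670 + 1260 = 8930;  36389 + 8930 = 45319;  139081 + 45319 = 184400

184400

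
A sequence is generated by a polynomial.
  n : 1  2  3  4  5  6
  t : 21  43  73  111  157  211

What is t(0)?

Δ: 22, 30, 38, 46, 54
Δ²: 8, 8, 8, 8
The second differences are constant at 8.
Work back: 22 − 8 = 14;  21 − 14 = 7

7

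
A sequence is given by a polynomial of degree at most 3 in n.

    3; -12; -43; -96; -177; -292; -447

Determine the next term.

-15  -31  -53  -81  -115  -155
-16  -22  -28  -34  -40
-6  -6  -6  -6
Constant third difference = -6, so extend:
-40 − 6 = -46;  -155 − 46 = -201;  -447 − 201 = -648

-648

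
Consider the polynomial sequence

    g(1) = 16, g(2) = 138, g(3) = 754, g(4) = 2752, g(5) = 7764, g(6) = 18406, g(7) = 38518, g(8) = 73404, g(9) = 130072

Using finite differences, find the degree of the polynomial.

5

122, 616, 1998, 5012, 10642, 20112, 34886, 56668
494, 1382, 3014, 5630, 9470, 14774, 21782
888, 1632, 2616, 3840, 5304, 7008
744, 984, 1224, 1464, 1704
240, 240, 240, 240
The fifth differences are constant, so the polynomial has degree 5.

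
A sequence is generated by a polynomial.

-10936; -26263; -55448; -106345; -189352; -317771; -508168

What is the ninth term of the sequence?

-1159640

D1: -15327  -29185  -50897  -83007  -128419  -190397
D2: -13858  -21712  -32110  -45412  -61978
D3: -7854  -10398  -13302  -16566
D4: -2544  -2904  -3264
D5: -360  -360
Fifth differences constant at -360.
-3264 − 360 = -3624;  -16566 − 3624 = -20190;  -61978 − 20190 = -82168;  -190397 − 82168 = -272565;  -508168 − 272565 = -780733
-3624 − 360 = -3984;  -20190 − 3984 = -24174;  -82168 − 24174 = -106342;  -272565 − 106342 = -378907;  -780733 − 378907 = -1159640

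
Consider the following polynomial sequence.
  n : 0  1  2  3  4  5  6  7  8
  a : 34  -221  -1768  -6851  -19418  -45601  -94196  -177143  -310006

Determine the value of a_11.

-1228171

First differences: -255  -1547  -5083  -12567  -26183  -48595  -82947  -132863
Second differences: -1292  -3536  -7484  -13616  -22412  -34352  -49916
Third differences: -2244  -3948  -6132  -8796  -11940  -15564
Fourth differences: -1704  -2184  -2664  -3144  -3624
Fifth differences: -480  -480  -480  -480
The fifth differences are constant (-480).
-3624 − 480 = -4104;  -15564 − 4104 = -19668;  -49916 − 19668 = -69584;  -132863 − 69584 = -202447;  -310006 − 202447 = -512453
-4104 − 480 = -4584;  -19668 − 4584 = -24252;  -69584 − 24252 = -93836;  -202447 − 93836 = -296283;  -512453 − 296283 = -808736
-4584 − 480 = -5064;  -24252 − 5064 = -29316;  -93836 − 29316 = -123152;  -296283 − 123152 = -419435;  -808736 − 419435 = -1228171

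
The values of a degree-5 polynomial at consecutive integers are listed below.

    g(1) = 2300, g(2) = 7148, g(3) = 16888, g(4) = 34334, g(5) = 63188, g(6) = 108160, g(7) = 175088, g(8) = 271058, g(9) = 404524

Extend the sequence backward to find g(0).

First differences: 4848, 9740, 17446, 28854, 44972, 66928, 95970, 133466
Second differences: 4892, 7706, 11408, 16118, 21956, 29042, 37496
Third differences: 2814, 3702, 4710, 5838, 7086, 8454
Fourth differences: 888, 1008, 1128, 1248, 1368
Fifth differences: 120, 120, 120, 120
The fifth differences are constant at 120.
Work back: 888 − 120 = 768;  2814 − 768 = 2046;  4892 − 2046 = 2846;  4848 − 2846 = 2002;  2300 − 2002 = 298

298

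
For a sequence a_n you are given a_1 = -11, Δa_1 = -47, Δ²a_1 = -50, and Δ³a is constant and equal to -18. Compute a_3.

-155

Build the table forward from the leading diagonal:
Δ³: -18  -18  -18
Δ²: -50  -68  -86
Δ: -47  -97  -165
a: -11  -58  -155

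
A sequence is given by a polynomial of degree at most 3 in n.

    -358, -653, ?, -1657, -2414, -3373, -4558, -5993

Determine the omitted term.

Using the last 5 terms:
Δ: -757, -959, -1185, -1435
Δ²: -202, -226, -250
Δ³: -24, -24
Constant third difference = -24.
Extend backward: -202 + 24 = -178;  -757 + 178 = -579;  -1657 + 579 = -1078

-1078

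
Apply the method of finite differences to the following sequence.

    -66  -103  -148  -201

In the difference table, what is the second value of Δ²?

-8

Δ: -37, -45, -53
Δ²: -8, -8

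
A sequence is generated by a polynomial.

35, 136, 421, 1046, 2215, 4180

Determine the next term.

First differences: 101, 285, 625, 1169, 1965
Second differences: 184, 340, 544, 796
Third differences: 156, 204, 252
Fourth differences: 48, 48
Constant fourth difference = 48, so extend:
252 + 48 = 300;  796 + 300 = 1096;  1965 + 1096 = 3061;  4180 + 3061 = 7241

7241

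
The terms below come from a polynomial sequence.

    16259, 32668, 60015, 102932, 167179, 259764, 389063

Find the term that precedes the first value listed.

7164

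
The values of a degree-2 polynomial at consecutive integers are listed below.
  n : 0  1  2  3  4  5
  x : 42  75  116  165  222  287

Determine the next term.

360

D1: 33, 41, 49, 57, 65
D2: 8, 8, 8, 8
Constant second difference = 8, so extend:
65 + 8 = 73;  287 + 73 = 360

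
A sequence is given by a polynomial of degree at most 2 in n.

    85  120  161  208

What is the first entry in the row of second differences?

6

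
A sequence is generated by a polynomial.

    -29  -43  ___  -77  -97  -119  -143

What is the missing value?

Using the last 4 terms:
First differences: -20  -22  -24
Second differences: -2  -2
Constant second difference = -2.
Extend backward: -20 + 2 = -18;  -77 + 18 = -59

-59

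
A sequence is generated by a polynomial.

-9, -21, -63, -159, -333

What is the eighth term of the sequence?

-1563

First differences: -12 , -42 , -96 , -174
Second differences: -30 , -54 , -78
Third differences: -24 , -24
Constant third difference = -24, so extend:
-78 − 24 = -102;  -174 − 102 = -276;  -333 − 276 = -609
-102 − 24 = -126;  -276 − 126 = -402;  -609 − 402 = -1011
-126 − 24 = -150;  -402 − 150 = -552;  -1011 − 552 = -1563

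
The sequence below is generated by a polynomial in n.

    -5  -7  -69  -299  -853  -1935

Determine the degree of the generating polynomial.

4

First differences: -2, -62, -230, -554, -1082
Second differences: -60, -168, -324, -528
Third differences: -108, -156, -204
Fourth differences: -48, -48
The fourth differences are constant, so the polynomial has degree 4.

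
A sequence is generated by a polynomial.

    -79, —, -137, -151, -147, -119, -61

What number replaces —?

-111

Using the last 5 terms:
Δ: -14, 4, 28, 58
Δ²: 18, 24, 30
Δ³: 6, 6
Constant third difference = 6.
Extend backward: 18 − 6 = 12;  -14 − 12 = -26;  -137 + 26 = -111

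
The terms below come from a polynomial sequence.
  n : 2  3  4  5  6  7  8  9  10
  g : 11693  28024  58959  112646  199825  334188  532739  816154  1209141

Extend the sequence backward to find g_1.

First differences: 16331, 30935, 53687, 87179, 134363, 198551, 283415, 392987
Second differences: 14604, 22752, 33492, 47184, 64188, 84864, 109572
Third differences: 8148, 10740, 13692, 17004, 20676, 24708
Fourth differences: 2592, 2952, 3312, 3672, 4032
Fifth differences: 360, 360, 360, 360
The fifth differences are constant at 360.
Work back: 2592 − 360 = 2232;  8148 − 2232 = 5916;  14604 − 5916 = 8688;  16331 − 8688 = 7643;  11693 − 7643 = 4050

4050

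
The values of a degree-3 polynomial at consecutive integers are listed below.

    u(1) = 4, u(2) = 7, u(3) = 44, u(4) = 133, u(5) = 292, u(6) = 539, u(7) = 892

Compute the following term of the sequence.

1369

First differences: 3 , 37 , 89 , 159 , 247 , 353
Second differences: 34 , 52 , 70 , 88 , 106
Third differences: 18 , 18 , 18 , 18
The third differences are constant (18).
106 + 18 = 124;  353 + 124 = 477;  892 + 477 = 1369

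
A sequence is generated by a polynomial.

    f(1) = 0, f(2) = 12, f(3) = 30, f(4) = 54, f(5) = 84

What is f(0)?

-6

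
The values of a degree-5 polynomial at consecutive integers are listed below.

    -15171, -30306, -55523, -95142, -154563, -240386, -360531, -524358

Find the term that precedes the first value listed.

-6758

D1: -15135  -25217  -39619  -59421  -85823  -120145  -163827
D2: -10082  -14402  -19802  -26402  -34322  -43682
D3: -4320  -5400  -6600  -7920  -9360
D4: -1080  -1200  -1320  -1440
D5: -120  -120  -120
The fifth differences are constant at -120.
Work back: -1080 + 120 = -960;  -4320 + 960 = -3360;  -10082 + 3360 = -6722;  -15135 + 6722 = -8413;  -15171 + 8413 = -6758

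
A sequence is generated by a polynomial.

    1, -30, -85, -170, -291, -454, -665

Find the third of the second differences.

-36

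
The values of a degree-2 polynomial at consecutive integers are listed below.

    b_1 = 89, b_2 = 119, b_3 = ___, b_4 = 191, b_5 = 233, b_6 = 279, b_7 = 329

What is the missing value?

153

Using the last 4 terms:
First differences: 42  46  50
Second differences: 4  4
Constant second difference = 4.
Extend backward: 42 − 4 = 38;  191 − 38 = 153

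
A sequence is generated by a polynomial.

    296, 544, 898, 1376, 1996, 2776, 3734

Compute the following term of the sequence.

D1: 248, 354, 478, 620, 780, 958
D2: 106, 124, 142, 160, 178
D3: 18, 18, 18, 18
Constant third difference = 18, so extend:
178 + 18 = 196;  958 + 196 = 1154;  3734 + 1154 = 4888

4888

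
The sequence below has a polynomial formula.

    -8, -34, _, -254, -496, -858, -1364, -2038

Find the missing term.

-108

Using the last 5 terms:
First differences: -242, -362, -506, -674
Second differences: -120, -144, -168
Third differences: -24, -24
Constant third difference = -24.
Extend backward: -120 + 24 = -96;  -242 + 96 = -146;  -254 + 146 = -108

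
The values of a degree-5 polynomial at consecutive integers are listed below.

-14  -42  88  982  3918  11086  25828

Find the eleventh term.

281136

-28 , 130 , 894 , 2936 , 7168 , 14742
158 , 764 , 2042 , 4232 , 7574
606 , 1278 , 2190 , 3342
672 , 912 , 1152
240 , 240
Fifth differences constant at 240.
1152 + 240 = 1392;  3342 + 1392 = 4734;  7574 + 4734 = 12308;  14742 + 12308 = 27050;  25828 + 27050 = 52878
1392 + 240 = 1632;  4734 + 1632 = 6366;  12308 + 6366 = 18674;  27050 + 18674 = 45724;  52878 + 45724 = 98602
1632 + 240 = 1872;  6366 + 1872 = 8238;  18674 + 8238 = 26912;  45724 + 26912 = 72636;  98602 + 72636 = 171238
1872 + 240 = 2112;  8238 + 2112 = 10350;  26912 + 10350 = 37262;  72636 + 37262 = 109898;  171238 + 109898 = 281136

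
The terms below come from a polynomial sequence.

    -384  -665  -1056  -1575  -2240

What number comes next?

-3069

First differences: -281 , -391 , -519 , -665
Second differences: -110 , -128 , -146
Third differences: -18 , -18
Third differences constant at -18.
-146 − 18 = -164;  -665 − 164 = -829;  -2240 − 829 = -3069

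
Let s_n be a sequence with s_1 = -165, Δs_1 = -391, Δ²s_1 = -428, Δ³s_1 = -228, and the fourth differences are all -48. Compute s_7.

Build the table forward from the leading diagonal:
Δ⁴: -48, -48, -48, -48, -48, -48, -48
Δ³: -228, -276, -324, -372, -420, -468, -516
Δ²: -428, -656, -932, -1256, -1628, -2048, -2516
Δ: -391, -819, -1475, -2407, -3663, -5291, -7339
s: -165, -556, -1375, -2850, -5257, -8920, -14211

-14211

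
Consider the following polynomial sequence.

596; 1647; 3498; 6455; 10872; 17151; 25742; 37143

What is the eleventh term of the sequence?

1051, 1851, 2957, 4417, 6279, 8591, 11401
800, 1106, 1460, 1862, 2312, 2810
306, 354, 402, 450, 498
48, 48, 48, 48
Fourth differences constant at 48.
498 + 48 = 546;  2810 + 546 = 3356;  11401 + 3356 = 14757;  37143 + 14757 = 51900
546 + 48 = 594;  3356 + 594 = 3950;  14757 + 3950 = 18707;  51900 + 18707 = 70607
594 + 48 = 642;  3950 + 642 = 4592;  18707 + 4592 = 23299;  70607 + 23299 = 93906

93906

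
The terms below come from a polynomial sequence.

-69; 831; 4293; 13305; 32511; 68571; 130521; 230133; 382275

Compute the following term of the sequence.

605271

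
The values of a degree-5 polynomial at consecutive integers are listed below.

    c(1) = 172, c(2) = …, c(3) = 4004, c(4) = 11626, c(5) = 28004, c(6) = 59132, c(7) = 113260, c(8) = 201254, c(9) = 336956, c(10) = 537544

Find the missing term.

Using the last 8 terms:
7622, 16378, 31128, 54128, 87994, 135702, 200588
8756, 14750, 23000, 33866, 47708, 64886
5994, 8250, 10866, 13842, 17178
2256, 2616, 2976, 3336
360, 360, 360
Constant fifth difference = 360.
Extend backward: 2256 − 360 = 1896;  5994 − 1896 = 4098;  8756 − 4098 = 4658;  7622 − 4658 = 2964;  4004 − 2964 = 1040

1040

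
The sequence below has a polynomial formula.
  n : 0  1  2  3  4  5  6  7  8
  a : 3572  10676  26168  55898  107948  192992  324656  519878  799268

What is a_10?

1713512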